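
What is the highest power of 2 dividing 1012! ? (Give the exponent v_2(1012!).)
v_2(1012!) = 1005

Legendre's formula: v_p(n!) = Σ_{k ≥ 1} ⌊n / p^k⌋. For p = 2, n = 1012, the terms are:
  ⌊1012/2^1⌋ = ⌊1012/2⌋ = 506
  ⌊1012/2^2⌋ = ⌊1012/4⌋ = 253
  ⌊1012/2^3⌋ = ⌊1012/8⌋ = 126
  ⌊1012/2^4⌋ = ⌊1012/16⌋ = 63
  ⌊1012/2^5⌋ = ⌊1012/32⌋ = 31
  ⌊1012/2^6⌋ = ⌊1012/64⌋ = 15
  ⌊1012/2^7⌋ = ⌊1012/128⌋ = 7
  ⌊1012/2^8⌋ = ⌊1012/256⌋ = 3
  ⌊1012/2^9⌋ = ⌊1012/512⌋ = 1
(the next term ⌊1012/2^10⌋ = 0, terminating the sum). Summing: v_2(1012!) = 506 + 253 + 126 + 63 + 31 + 15 + 7 + 3 + 1 = 1005.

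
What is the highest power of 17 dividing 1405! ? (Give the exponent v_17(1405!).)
v_17(1405!) = 86

Legendre's formula: v_p(n!) = Σ_{k ≥ 1} ⌊n / p^k⌋. For p = 17, n = 1405, the terms are:
  ⌊1405/17^1⌋ = ⌊1405/17⌋ = 82
  ⌊1405/17^2⌋ = ⌊1405/289⌋ = 4
(the next term ⌊1405/17^3⌋ = 0, terminating the sum). Summing: v_17(1405!) = 82 + 4 = 86.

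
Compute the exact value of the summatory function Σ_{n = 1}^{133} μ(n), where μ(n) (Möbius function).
Σ_{n ≤ 133} μ(n) = -2

Compute μ(n) for each 1 ≤ n ≤ 133: μ(1) = 1, μ(2) = -1, μ(3) = -1, μ(4) = 0, μ(5) = -1, μ(6) = 1, μ(7) = -1, μ(8) = 0, μ(9) = 0, μ(10) = 1, μ(11) = -1, μ(12) = 0, μ(13) = -1, μ(14) = 1, μ(15) = 1, μ(16) = 0, μ(17) = -1, μ(18) = 0, μ(19) = -1, μ(20) = 0, μ(21) = 1, μ(22) = 1, μ(23) = -1, μ(24) = 0, μ(25) = 0, μ(26) = 1, μ(27) = 0, μ(28) = 0, μ(29) = -1, μ(30) = -1, μ(31) = -1, μ(32) = 0, μ(33) = 1, μ(34) = 1, μ(35) = 1, μ(36) = 0, μ(37) = -1, μ(38) = 1, μ(39) = 1, μ(40) = 0, μ(41) = -1, μ(42) = -1, μ(43) = -1, μ(44) = 0, μ(45) = 0, μ(46) = 1, μ(47) = -1, μ(48) = 0, μ(49) = 0, μ(50) = 0, μ(51) = 1, μ(52) = 0, μ(53) = -1, μ(54) = 0, μ(55) = 1, μ(56) = 0, μ(57) = 1, μ(58) = 1, μ(59) = -1, μ(60) = 0, μ(61) = -1, μ(62) = 1, μ(63) = 0, μ(64) = 0, μ(65) = 1, μ(66) = -1, μ(67) = -1, μ(68) = 0, μ(69) = 1, μ(70) = -1, μ(71) = -1, μ(72) = 0, μ(73) = -1, μ(74) = 1, μ(75) = 0, μ(76) = 0, μ(77) = 1, μ(78) = -1, μ(79) = -1, μ(80) = 0, μ(81) = 0, μ(82) = 1, μ(83) = -1, μ(84) = 0, μ(85) = 1, μ(86) = 1, μ(87) = 1, μ(88) = 0, μ(89) = -1, μ(90) = 0, μ(91) = 1, μ(92) = 0, μ(93) = 1, μ(94) = 1, μ(95) = 1, μ(96) = 0, μ(97) = -1, μ(98) = 0, μ(99) = 0, μ(100) = 0, μ(101) = -1, μ(102) = -1, μ(103) = -1, μ(104) = 0, μ(105) = -1, μ(106) = 1, μ(107) = -1, μ(108) = 0, μ(109) = -1, μ(110) = -1, μ(111) = 1, μ(112) = 0, μ(113) = -1, μ(114) = -1, μ(115) = 1, μ(116) = 0, μ(117) = 0, μ(118) = 1, μ(119) = 1, μ(120) = 0, μ(121) = 0, μ(122) = 1, μ(123) = 1, μ(124) = 0, μ(125) = 0, μ(126) = 0, μ(127) = -1, μ(128) = 0, μ(129) = 1, μ(130) = -1, μ(131) = -1, μ(132) = 0, μ(133) = 1. Summing all 133 values: -2. (Mertens function M(x) = Σ_{n ≤ x} μ(n); on average M(x) should be small (PNT ⟺ M(x) = o(x)).)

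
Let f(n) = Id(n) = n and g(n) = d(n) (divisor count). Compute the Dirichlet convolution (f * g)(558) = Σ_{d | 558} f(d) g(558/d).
(Id * d)(558) = 2376

Divisors of 558: [1, 2, 3, 6, 9, 18, 31, 62, 93, 186, 279, 558]. For each d | 558:
  d = 1: Id(1) · d(558/1) = 1 · 12 = 12
  d = 2: Id(2) · d(558/2) = 2 · 6 = 12
  d = 3: Id(3) · d(558/3) = 3 · 8 = 24
  d = 6: Id(6) · d(558/6) = 6 · 4 = 24
  d = 9: Id(9) · d(558/9) = 9 · 4 = 36
  d = 18: Id(18) · d(558/18) = 18 · 2 = 36
  d = 31: Id(31) · d(558/31) = 31 · 6 = 186
  d = 62: Id(62) · d(558/62) = 62 · 3 = 186
  d = 93: Id(93) · d(558/93) = 93 · 4 = 372
  d = 186: Id(186) · d(558/186) = 186 · 2 = 372
  d = 279: Id(279) · d(558/279) = 279 · 2 = 558
  d = 558: Id(558) · d(558/558) = 558 · 1 = 558
Summing: (Id * d)(558) = 12 + 12 + 24 + 24 + 36 + 36 + 186 + 186 + 372 + 372 + 558 + 558 = 2376.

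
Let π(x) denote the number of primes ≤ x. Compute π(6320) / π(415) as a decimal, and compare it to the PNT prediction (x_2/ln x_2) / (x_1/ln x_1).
π(6320)/π(415) = 822/80 ≈ 10.2750;  PNT prediction ≈ 10.4901.

π(415) = 80 and π(6320) = 822, so π(6320)/π(415) ≈ 10.2750. The PNT-predicted ratio is (6320/ln(6320)) / (415/ln(415)) ≈ 10.4901. The two agree to within a few percent, as expected.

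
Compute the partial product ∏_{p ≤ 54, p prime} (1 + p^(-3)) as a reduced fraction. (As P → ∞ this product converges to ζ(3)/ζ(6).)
∏ = 1193284353855226596885466673602596175872/1009953283877483663098780766542609340885

The primes p ≤ 54 are [2, 3, 5, 7, 11, 13, 17, 19, 23, 29, 31, 37, 41, 43, 47, 53]. For each, (1 + 1/p^3) = (p^3 + 1)/p^3. Multiplying these fractions over p ∈ [2, 3, 5, 7, 11, 13, 17, 19, 23, 29, 31, 37, 41, 43, 47, 53] gives 1193284353855226596885466673602596175872/1009953283877483663098780766542609340885. (In the limit P → ∞ this tends to ζ(3)/ζ(6).)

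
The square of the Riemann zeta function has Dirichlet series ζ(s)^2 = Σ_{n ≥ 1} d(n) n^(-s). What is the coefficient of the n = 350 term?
d(350) = 12

ζ(s)^2 = (Σ 1/m^s)(Σ 1/k^s). The coefficient of 1/n^s in the product is the number of ordered pairs (m, k) with mk = n, which equals d(n). For n = 350, divisors are [1, 2, 5, 7, 10, 14, 25, 35, 50, 70, 175, 350], so d(350) = 12.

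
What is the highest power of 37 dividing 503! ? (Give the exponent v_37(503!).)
v_37(503!) = 13

Legendre's formula: v_p(n!) = Σ_{k ≥ 1} ⌊n / p^k⌋. For p = 37, n = 503, the terms are:
  ⌊503/37^1⌋ = ⌊503/37⌋ = 13
(the next term ⌊503/37^2⌋ = 0, terminating the sum). Summing: v_37(503!) = 13 = 13.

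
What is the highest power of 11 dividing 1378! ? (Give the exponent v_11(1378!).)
v_11(1378!) = 137

Legendre's formula: v_p(n!) = Σ_{k ≥ 1} ⌊n / p^k⌋. For p = 11, n = 1378, the terms are:
  ⌊1378/11^1⌋ = ⌊1378/11⌋ = 125
  ⌊1378/11^2⌋ = ⌊1378/121⌋ = 11
  ⌊1378/11^3⌋ = ⌊1378/1331⌋ = 1
(the next term ⌊1378/11^4⌋ = 0, terminating the sum). Summing: v_11(1378!) = 125 + 11 + 1 = 137.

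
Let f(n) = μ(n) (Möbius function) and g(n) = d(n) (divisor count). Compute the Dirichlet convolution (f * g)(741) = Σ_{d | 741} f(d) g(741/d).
(μ * d)(741) = 1

Divisors of 741: [1, 3, 13, 19, 39, 57, 247, 741]. For each d | 741:
  d = 1: μ(1) · d(741/1) = 1 · 8 = 8
  d = 3: μ(3) · d(741/3) = -1 · 4 = -4
  d = 13: μ(13) · d(741/13) = -1 · 4 = -4
  d = 19: μ(19) · d(741/19) = -1 · 4 = -4
  d = 39: μ(39) · d(741/39) = 1 · 2 = 2
  d = 57: μ(57) · d(741/57) = 1 · 2 = 2
  d = 247: μ(247) · d(741/247) = 1 · 2 = 2
  d = 741: μ(741) · d(741/741) = -1 · 1 = -1
Summing: (μ * d)(741) = 8 + -4 + -4 + -4 + 2 + 2 + 2 + -1 = 1.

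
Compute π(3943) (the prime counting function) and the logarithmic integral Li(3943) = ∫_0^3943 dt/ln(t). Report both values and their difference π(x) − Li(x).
π(3943) = 547;  Li(3943) ≈ 558.49;  π(x) − Li(x) ≈ -11.49.

Direct count of primes ≤ 3943 gives π(3943) = 547. Numerical evaluation of the logarithmic integral gives Li(3943) ≈ 558.49. The difference π(x) − Li(x) ≈ -11.49 is typically negative for small/moderate x (Li(x) overestimates), though Littlewood's theorem shows this sign changes infinitely often.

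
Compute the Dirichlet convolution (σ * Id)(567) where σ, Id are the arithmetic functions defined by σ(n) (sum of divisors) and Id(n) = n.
(σ * Id)(567) = 8205

Divisors of 567: [1, 3, 7, 9, 21, 27, 63, 81, 189, 567]. For each d | 567:
  d = 1: σ(1) · Id(567/1) = 1 · 567 = 567
  d = 3: σ(3) · Id(567/3) = 4 · 189 = 756
  d = 7: σ(7) · Id(567/7) = 8 · 81 = 648
  d = 9: σ(9) · Id(567/9) = 13 · 63 = 819
  d = 21: σ(21) · Id(567/21) = 32 · 27 = 864
  d = 27: σ(27) · Id(567/27) = 40 · 21 = 840
  d = 63: σ(63) · Id(567/63) = 104 · 9 = 936
  d = 81: σ(81) · Id(567/81) = 121 · 7 = 847
  d = 189: σ(189) · Id(567/189) = 320 · 3 = 960
  d = 567: σ(567) · Id(567/567) = 968 · 1 = 968
Summing: (σ * Id)(567) = 567 + 756 + 648 + 819 + 864 + 840 + 936 + 847 + 960 + 968 = 8205.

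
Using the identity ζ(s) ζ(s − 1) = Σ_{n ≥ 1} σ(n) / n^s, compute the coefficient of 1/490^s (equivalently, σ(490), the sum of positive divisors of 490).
σ(490) = 1026

In the product (Σ m^0/m^s)(Σ k / k^s) = Σ (Σ_{d | n} d) / n^s, the coefficient of 1/n^s is σ(n) = Σ_{d | n} d. For n = 490, divisors are [1, 2, 5, 7, 10, 14, 35, 49, 70, 98, 245, 490]; summing: σ(490) = 1026.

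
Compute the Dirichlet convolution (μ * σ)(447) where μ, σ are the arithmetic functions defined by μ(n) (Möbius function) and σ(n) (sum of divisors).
(μ * σ)(447) = 447

Divisors of 447: [1, 3, 149, 447]. For each d | 447:
  d = 1: μ(1) · σ(447/1) = 1 · 600 = 600
  d = 3: μ(3) · σ(447/3) = -1 · 150 = -150
  d = 149: μ(149) · σ(447/149) = -1 · 4 = -4
  d = 447: μ(447) · σ(447/447) = 1 · 1 = 1
Summing: (μ * σ)(447) = 600 + -150 + -4 + 1 = 447.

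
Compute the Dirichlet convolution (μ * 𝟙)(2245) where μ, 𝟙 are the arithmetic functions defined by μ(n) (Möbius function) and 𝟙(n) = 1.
(μ * 𝟙)(2245) = 0

Divisors of 2245: [1, 5, 449, 2245]. For each d | 2245:
  d = 1: μ(1) · 𝟙(2245/1) = 1 · 1 = 1
  d = 5: μ(5) · 𝟙(2245/5) = -1 · 1 = -1
  d = 449: μ(449) · 𝟙(2245/449) = -1 · 1 = -1
  d = 2245: μ(2245) · 𝟙(2245/2245) = 1 · 1 = 1
Summing: (μ * 𝟙)(2245) = 1 + -1 + -1 + 1 = 0.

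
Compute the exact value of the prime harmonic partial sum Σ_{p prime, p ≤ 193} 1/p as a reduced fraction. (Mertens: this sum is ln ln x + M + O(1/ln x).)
Σ 1/p = 385774678978047295113064712800727674369526436922217581784412894295689697835549/198962376391690981640415251545285153602734402721821058212203976095413910572270

π(193) = 44, so the primes ≤ 193 are [2, 3, 5, 7, 11, 13, 17, 19, 23, 29, 31, 37, 41, 43, 47, 53, 59, 61, 67, 71, 73, 79, 83, 89, 97, 101, 103, 107, 109, 113, 127, 131, 137, 139, 149, 151, 157, 163, 167, 173, 179, 181, 191, 193]. Summing 1/p over these primes: 385774678978047295113064712800727674369526436922217581784412894295689697835549/198962376391690981640415251545285153602734402721821058212203976095413910572270 ≈ 1.9389. Mertens estimate ln ln(193) + 0.2615 ≈ 1.9221.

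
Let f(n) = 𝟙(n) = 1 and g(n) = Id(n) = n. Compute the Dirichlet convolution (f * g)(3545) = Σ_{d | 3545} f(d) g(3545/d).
(𝟙 * Id)(3545) = 4260

Divisors of 3545: [1, 5, 709, 3545]. For each d | 3545:
  d = 1: 𝟙(1) · Id(3545/1) = 1 · 3545 = 3545
  d = 5: 𝟙(5) · Id(3545/5) = 1 · 709 = 709
  d = 709: 𝟙(709) · Id(3545/709) = 1 · 5 = 5
  d = 3545: 𝟙(3545) · Id(3545/3545) = 1 · 1 = 1
Summing: (𝟙 * Id)(3545) = 3545 + 709 + 5 + 1 = 4260.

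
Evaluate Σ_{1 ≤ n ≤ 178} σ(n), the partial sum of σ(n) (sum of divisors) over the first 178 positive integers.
Σ_{n ≤ 178} σ(n) = 26094

Compute σ(n) for each 1 ≤ n ≤ 178: σ(1) = 1, σ(2) = 3, σ(3) = 4, σ(4) = 7, σ(5) = 6, σ(6) = 12, σ(7) = 8, σ(8) = 15, σ(9) = 13, σ(10) = 18, σ(11) = 12, σ(12) = 28, σ(13) = 14, σ(14) = 24, σ(15) = 24, σ(16) = 31, σ(17) = 18, σ(18) = 39, σ(19) = 20, σ(20) = 42, σ(21) = 32, σ(22) = 36, σ(23) = 24, σ(24) = 60, σ(25) = 31, σ(26) = 42, σ(27) = 40, σ(28) = 56, σ(29) = 30, σ(30) = 72, σ(31) = 32, σ(32) = 63, σ(33) = 48, σ(34) = 54, σ(35) = 48, σ(36) = 91, σ(37) = 38, σ(38) = 60, σ(39) = 56, σ(40) = 90, σ(41) = 42, σ(42) = 96, σ(43) = 44, σ(44) = 84, σ(45) = 78, σ(46) = 72, σ(47) = 48, σ(48) = 124, σ(49) = 57, σ(50) = 93, σ(51) = 72, σ(52) = 98, σ(53) = 54, σ(54) = 120, σ(55) = 72, σ(56) = 120, σ(57) = 80, σ(58) = 90, σ(59) = 60, σ(60) = 168, σ(61) = 62, σ(62) = 96, σ(63) = 104, σ(64) = 127, σ(65) = 84, σ(66) = 144, σ(67) = 68, σ(68) = 126, σ(69) = 96, σ(70) = 144, σ(71) = 72, σ(72) = 195, σ(73) = 74, σ(74) = 114, σ(75) = 124, σ(76) = 140, σ(77) = 96, σ(78) = 168, σ(79) = 80, σ(80) = 186, σ(81) = 121, σ(82) = 126, σ(83) = 84, σ(84) = 224, σ(85) = 108, σ(86) = 132, σ(87) = 120, σ(88) = 180, σ(89) = 90, σ(90) = 234, σ(91) = 112, σ(92) = 168, σ(93) = 128, σ(94) = 144, σ(95) = 120, σ(96) = 252, σ(97) = 98, σ(98) = 171, σ(99) = 156, σ(100) = 217, σ(101) = 102, σ(102) = 216, σ(103) = 104, σ(104) = 210, σ(105) = 192, σ(106) = 162, σ(107) = 108, σ(108) = 280, σ(109) = 110, σ(110) = 216, σ(111) = 152, σ(112) = 248, σ(113) = 114, σ(114) = 240, σ(115) = 144, σ(116) = 210, σ(117) = 182, σ(118) = 180, σ(119) = 144, σ(120) = 360, σ(121) = 133, σ(122) = 186, σ(123) = 168, σ(124) = 224, σ(125) = 156, σ(126) = 312, σ(127) = 128, σ(128) = 255, σ(129) = 176, σ(130) = 252, σ(131) = 132, σ(132) = 336, σ(133) = 160, σ(134) = 204, σ(135) = 240, σ(136) = 270, σ(137) = 138, σ(138) = 288, σ(139) = 140, σ(140) = 336, σ(141) = 192, σ(142) = 216, σ(143) = 168, σ(144) = 403, σ(145) = 180, σ(146) = 222, σ(147) = 228, σ(148) = 266, σ(149) = 150, σ(150) = 372, σ(151) = 152, σ(152) = 300, σ(153) = 234, σ(154) = 288, σ(155) = 192, σ(156) = 392, σ(157) = 158, σ(158) = 240, σ(159) = 216, σ(160) = 378, σ(161) = 192, σ(162) = 363, σ(163) = 164, σ(164) = 294, σ(165) = 288, σ(166) = 252, σ(167) = 168, σ(168) = 480, σ(169) = 183, σ(170) = 324, σ(171) = 260, σ(172) = 308, σ(173) = 174, σ(174) = 360, σ(175) = 248, σ(176) = 372, σ(177) = 240, σ(178) = 270. Summing all 178 values: 26094. (Average order: Σ_{n ≤ x} σ(n) ~ (π²/12) x². For x = 178, (π²/12)·178² ≈ 26059.05.)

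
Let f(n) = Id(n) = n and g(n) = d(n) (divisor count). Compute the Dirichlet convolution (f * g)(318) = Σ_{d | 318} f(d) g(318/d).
(Id * d)(318) = 1100

Divisors of 318: [1, 2, 3, 6, 53, 106, 159, 318]. For each d | 318:
  d = 1: Id(1) · d(318/1) = 1 · 8 = 8
  d = 2: Id(2) · d(318/2) = 2 · 4 = 8
  d = 3: Id(3) · d(318/3) = 3 · 4 = 12
  d = 6: Id(6) · d(318/6) = 6 · 2 = 12
  d = 53: Id(53) · d(318/53) = 53 · 4 = 212
  d = 106: Id(106) · d(318/106) = 106 · 2 = 212
  d = 159: Id(159) · d(318/159) = 159 · 2 = 318
  d = 318: Id(318) · d(318/318) = 318 · 1 = 318
Summing: (Id * d)(318) = 8 + 8 + 12 + 12 + 212 + 212 + 318 + 318 = 1100.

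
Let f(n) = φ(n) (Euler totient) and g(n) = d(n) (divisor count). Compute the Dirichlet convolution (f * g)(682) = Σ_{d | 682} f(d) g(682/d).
(φ * d)(682) = 1152

Divisors of 682: [1, 2, 11, 22, 31, 62, 341, 682]. For each d | 682:
  d = 1: φ(1) · d(682/1) = 1 · 8 = 8
  d = 2: φ(2) · d(682/2) = 1 · 4 = 4
  d = 11: φ(11) · d(682/11) = 10 · 4 = 40
  d = 22: φ(22) · d(682/22) = 10 · 2 = 20
  d = 31: φ(31) · d(682/31) = 30 · 4 = 120
  d = 62: φ(62) · d(682/62) = 30 · 2 = 60
  d = 341: φ(341) · d(682/341) = 300 · 2 = 600
  d = 682: φ(682) · d(682/682) = 300 · 1 = 300
Summing: (φ * d)(682) = 8 + 4 + 40 + 20 + 120 + 60 + 600 + 300 = 1152.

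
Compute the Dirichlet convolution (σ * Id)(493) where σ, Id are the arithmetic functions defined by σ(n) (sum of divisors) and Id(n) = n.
(σ * Id)(493) = 2065

Divisors of 493: [1, 17, 29, 493]. For each d | 493:
  d = 1: σ(1) · Id(493/1) = 1 · 493 = 493
  d = 17: σ(17) · Id(493/17) = 18 · 29 = 522
  d = 29: σ(29) · Id(493/29) = 30 · 17 = 510
  d = 493: σ(493) · Id(493/493) = 540 · 1 = 540
Summing: (σ * Id)(493) = 493 + 522 + 510 + 540 = 2065.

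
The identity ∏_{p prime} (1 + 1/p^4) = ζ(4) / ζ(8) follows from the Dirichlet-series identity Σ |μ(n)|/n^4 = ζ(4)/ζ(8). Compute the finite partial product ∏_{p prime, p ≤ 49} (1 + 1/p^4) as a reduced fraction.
∏ = 47811026860845170938198805915402199301066734558460286583378224128/44354583229145063659978971326989541656878007876738536067589135625

The primes p ≤ 49 are [2, 3, 5, 7, 11, 13, 17, 19, 23, 29, 31, 37, 41, 43, 47]. For each, (1 + 1/p^4) = (p^4 + 1)/p^4. Multiplying these fractions over p ∈ [2, 3, 5, 7, 11, 13, 17, 19, 23, 29, 31, 37, 41, 43, 47] gives 47811026860845170938198805915402199301066734558460286583378224128/44354583229145063659978971326989541656878007876738536067589135625. (In the limit P → ∞ this tends to ζ(4)/ζ(8).)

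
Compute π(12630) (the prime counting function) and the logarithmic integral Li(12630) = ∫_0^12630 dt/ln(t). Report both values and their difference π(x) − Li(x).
π(12630) = 1508;  Li(12630) ≈ 1527.99;  π(x) − Li(x) ≈ -19.99.

Direct count of primes ≤ 12630 gives π(12630) = 1508. Numerical evaluation of the logarithmic integral gives Li(12630) ≈ 1527.99. The difference π(x) − Li(x) ≈ -19.99 is typically negative for small/moderate x (Li(x) overestimates), though Littlewood's theorem shows this sign changes infinitely often.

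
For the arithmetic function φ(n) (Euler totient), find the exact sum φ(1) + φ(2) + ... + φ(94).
Σ_{n ≤ 94} φ(n) = 2702

Compute φ(n) for each 1 ≤ n ≤ 94: φ(1) = 1, φ(2) = 1, φ(3) = 2, φ(4) = 2, φ(5) = 4, φ(6) = 2, φ(7) = 6, φ(8) = 4, φ(9) = 6, φ(10) = 4, φ(11) = 10, φ(12) = 4, φ(13) = 12, φ(14) = 6, φ(15) = 8, φ(16) = 8, φ(17) = 16, φ(18) = 6, φ(19) = 18, φ(20) = 8, φ(21) = 12, φ(22) = 10, φ(23) = 22, φ(24) = 8, φ(25) = 20, φ(26) = 12, φ(27) = 18, φ(28) = 12, φ(29) = 28, φ(30) = 8, φ(31) = 30, φ(32) = 16, φ(33) = 20, φ(34) = 16, φ(35) = 24, φ(36) = 12, φ(37) = 36, φ(38) = 18, φ(39) = 24, φ(40) = 16, φ(41) = 40, φ(42) = 12, φ(43) = 42, φ(44) = 20, φ(45) = 24, φ(46) = 22, φ(47) = 46, φ(48) = 16, φ(49) = 42, φ(50) = 20, φ(51) = 32, φ(52) = 24, φ(53) = 52, φ(54) = 18, φ(55) = 40, φ(56) = 24, φ(57) = 36, φ(58) = 28, φ(59) = 58, φ(60) = 16, φ(61) = 60, φ(62) = 30, φ(63) = 36, φ(64) = 32, φ(65) = 48, φ(66) = 20, φ(67) = 66, φ(68) = 32, φ(69) = 44, φ(70) = 24, φ(71) = 70, φ(72) = 24, φ(73) = 72, φ(74) = 36, φ(75) = 40, φ(76) = 36, φ(77) = 60, φ(78) = 24, φ(79) = 78, φ(80) = 32, φ(81) = 54, φ(82) = 40, φ(83) = 82, φ(84) = 24, φ(85) = 64, φ(86) = 42, φ(87) = 56, φ(88) = 40, φ(89) = 88, φ(90) = 24, φ(91) = 72, φ(92) = 44, φ(93) = 60, φ(94) = 46. Summing all 94 values: 2702. (Average order: Σ_{n ≤ x} φ(n) ~ (3/π²) x². For x = 94, (3/π²)·94² ≈ 2685.82.)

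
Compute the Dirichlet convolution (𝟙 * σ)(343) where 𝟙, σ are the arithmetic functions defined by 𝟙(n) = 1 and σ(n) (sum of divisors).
(𝟙 * σ)(343) = 466

Divisors of 343: [1, 7, 49, 343]. For each d | 343:
  d = 1: 𝟙(1) · σ(343/1) = 1 · 400 = 400
  d = 7: 𝟙(7) · σ(343/7) = 1 · 57 = 57
  d = 49: 𝟙(49) · σ(343/49) = 1 · 8 = 8
  d = 343: 𝟙(343) · σ(343/343) = 1 · 1 = 1
Summing: (𝟙 * σ)(343) = 400 + 57 + 8 + 1 = 466.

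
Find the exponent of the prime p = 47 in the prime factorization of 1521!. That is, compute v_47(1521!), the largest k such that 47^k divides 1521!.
v_47(1521!) = 32

Legendre's formula: v_p(n!) = Σ_{k ≥ 1} ⌊n / p^k⌋. For p = 47, n = 1521, the terms are:
  ⌊1521/47^1⌋ = ⌊1521/47⌋ = 32
(the next term ⌊1521/47^2⌋ = 0, terminating the sum). Summing: v_47(1521!) = 32 = 32.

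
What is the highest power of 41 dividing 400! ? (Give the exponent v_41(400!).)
v_41(400!) = 9

Legendre's formula: v_p(n!) = Σ_{k ≥ 1} ⌊n / p^k⌋. For p = 41, n = 400, the terms are:
  ⌊400/41^1⌋ = ⌊400/41⌋ = 9
(the next term ⌊400/41^2⌋ = 0, terminating the sum). Summing: v_41(400!) = 9 = 9.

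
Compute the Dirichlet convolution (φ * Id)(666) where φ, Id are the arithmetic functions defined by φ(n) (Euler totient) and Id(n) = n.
(φ * Id)(666) = 4599

Divisors of 666: [1, 2, 3, 6, 9, 18, 37, 74, 111, 222, 333, 666]. For each d | 666:
  d = 1: φ(1) · Id(666/1) = 1 · 666 = 666
  d = 2: φ(2) · Id(666/2) = 1 · 333 = 333
  d = 3: φ(3) · Id(666/3) = 2 · 222 = 444
  d = 6: φ(6) · Id(666/6) = 2 · 111 = 222
  d = 9: φ(9) · Id(666/9) = 6 · 74 = 444
  d = 18: φ(18) · Id(666/18) = 6 · 37 = 222
  d = 37: φ(37) · Id(666/37) = 36 · 18 = 648
  d = 74: φ(74) · Id(666/74) = 36 · 9 = 324
  d = 111: φ(111) · Id(666/111) = 72 · 6 = 432
  d = 222: φ(222) · Id(666/222) = 72 · 3 = 216
  d = 333: φ(333) · Id(666/333) = 216 · 2 = 432
  d = 666: φ(666) · Id(666/666) = 216 · 1 = 216
Summing: (φ * Id)(666) = 666 + 333 + 444 + 222 + 444 + 222 + 648 + 324 + 432 + 216 + 432 + 216 = 4599.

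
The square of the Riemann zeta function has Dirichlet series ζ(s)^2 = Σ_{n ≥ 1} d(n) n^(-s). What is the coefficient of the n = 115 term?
d(115) = 4

ζ(s)^2 = (Σ 1/m^s)(Σ 1/k^s). The coefficient of 1/n^s in the product is the number of ordered pairs (m, k) with mk = n, which equals d(n). For n = 115, divisors are [1, 5, 23, 115], so d(115) = 4.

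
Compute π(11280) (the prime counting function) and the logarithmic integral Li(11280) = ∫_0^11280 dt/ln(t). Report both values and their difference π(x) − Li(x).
π(11280) = 1364;  Li(11280) ≈ 1384.19;  π(x) − Li(x) ≈ -20.19.

Direct count of primes ≤ 11280 gives π(11280) = 1364. Numerical evaluation of the logarithmic integral gives Li(11280) ≈ 1384.19. The difference π(x) − Li(x) ≈ -20.19 is typically negative for small/moderate x (Li(x) overestimates), though Littlewood's theorem shows this sign changes infinitely often.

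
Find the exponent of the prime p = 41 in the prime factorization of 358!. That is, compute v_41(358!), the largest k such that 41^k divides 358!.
v_41(358!) = 8

Legendre's formula: v_p(n!) = Σ_{k ≥ 1} ⌊n / p^k⌋. For p = 41, n = 358, the terms are:
  ⌊358/41^1⌋ = ⌊358/41⌋ = 8
(the next term ⌊358/41^2⌋ = 0, terminating the sum). Summing: v_41(358!) = 8 = 8.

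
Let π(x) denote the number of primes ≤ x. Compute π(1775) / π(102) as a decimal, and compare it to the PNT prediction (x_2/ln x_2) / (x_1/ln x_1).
π(1775)/π(102) = 274/26 ≈ 10.5385;  PNT prediction ≈ 10.7576.

π(102) = 26 and π(1775) = 274, so π(1775)/π(102) ≈ 10.5385. The PNT-predicted ratio is (1775/ln(1775)) / (102/ln(102)) ≈ 10.7576. The two agree to within a few percent, as expected.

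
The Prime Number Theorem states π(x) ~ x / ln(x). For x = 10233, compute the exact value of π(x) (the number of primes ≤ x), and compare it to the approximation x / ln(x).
π(10233) = 1254;  x/ln(x) ≈ 1108.26;  relative error ≈ 11.62%.

Directly count primes up to 10233: π(10233) = 1254. The PNT approximation gives 10233/ln(10233) ≈ 10233/9.23337 ≈ 1108.26. Relative error (π(x) − x/ln(x)) / π(x) ≈ 11.62%; the approximation is known to undercount slightly (Li(x) is a better estimate).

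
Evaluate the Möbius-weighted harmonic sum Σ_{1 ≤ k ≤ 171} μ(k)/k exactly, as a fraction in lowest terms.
Σ μ(k)/k = 976794744883260874795165001864511964953389627727401386703595517/962947420735983927056946215901134429196419130606213075415963491270

Values of μ(k) for 1 ≤ k ≤ 171: μ(1) = 1, μ(2) = -1, μ(3) = -1, μ(5) = -1, μ(6) = 1, μ(7) = -1, μ(10) = 1, μ(11) = -1, μ(13) = -1, μ(14) = 1, μ(15) = 1, μ(17) = -1, μ(19) = -1, μ(21) = 1, μ(22) = 1, μ(23) = -1, μ(26) = 1, μ(29) = -1, μ(30) = -1, μ(31) = -1, μ(33) = 1, μ(34) = 1, μ(35) = 1, μ(37) = -1, μ(38) = 1, μ(39) = 1, μ(41) = -1, μ(42) = -1, μ(43) = -1, μ(46) = 1, μ(47) = -1, μ(51) = 1, μ(53) = -1, μ(55) = 1, μ(57) = 1, μ(58) = 1, μ(59) = -1, μ(61) = -1, μ(62) = 1, μ(65) = 1, μ(66) = -1, μ(67) = -1, μ(69) = 1, μ(70) = -1, μ(71) = -1, μ(73) = -1, μ(74) = 1, μ(77) = 1, μ(78) = -1, μ(79) = -1, μ(82) = 1, μ(83) = -1, μ(85) = 1, μ(86) = 1, μ(87) = 1, μ(89) = -1, μ(91) = 1, μ(93) = 1, μ(94) = 1, μ(95) = 1, μ(97) = -1, μ(101) = -1, μ(102) = -1, μ(103) = -1, μ(105) = -1, μ(106) = 1, μ(107) = -1, μ(109) = -1, μ(110) = -1, μ(111) = 1, μ(113) = -1, μ(114) = -1, μ(115) = 1, μ(118) = 1, μ(119) = 1, μ(122) = 1, μ(123) = 1, μ(127) = -1, μ(129) = 1, μ(130) = -1, μ(131) = -1, μ(133) = 1, μ(134) = 1, μ(137) = -1, μ(138) = -1, μ(139) = -1, μ(141) = 1, μ(142) = 1, μ(143) = 1, μ(145) = 1, μ(146) = 1, μ(149) = -1, μ(151) = -1, μ(154) = -1, μ(155) = 1, μ(157) = -1, μ(158) = 1, μ(159) = 1, μ(161) = 1, μ(163) = -1, μ(165) = -1, μ(166) = 1, μ(167) = -1, μ(170) = -1, with μ = 0 on non-squarefree integers. Summing μ(k)/k for k where μ(k) ≠ 0 gives 976794744883260874795165001864511964953389627727401386703595517/962947420735983927056946215901134429196419130606213075415963491270 ≈ 0.0010. (PNT ⟺ this sum → 0 as n → ∞.)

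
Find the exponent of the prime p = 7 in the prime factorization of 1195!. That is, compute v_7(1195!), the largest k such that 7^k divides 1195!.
v_7(1195!) = 197

Legendre's formula: v_p(n!) = Σ_{k ≥ 1} ⌊n / p^k⌋. For p = 7, n = 1195, the terms are:
  ⌊1195/7^1⌋ = ⌊1195/7⌋ = 170
  ⌊1195/7^2⌋ = ⌊1195/49⌋ = 24
  ⌊1195/7^3⌋ = ⌊1195/343⌋ = 3
(the next term ⌊1195/7^4⌋ = 0, terminating the sum). Summing: v_7(1195!) = 170 + 24 + 3 = 197.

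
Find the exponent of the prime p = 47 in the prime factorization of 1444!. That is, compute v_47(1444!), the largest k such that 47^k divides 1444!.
v_47(1444!) = 30

Legendre's formula: v_p(n!) = Σ_{k ≥ 1} ⌊n / p^k⌋. For p = 47, n = 1444, the terms are:
  ⌊1444/47^1⌋ = ⌊1444/47⌋ = 30
(the next term ⌊1444/47^2⌋ = 0, terminating the sum). Summing: v_47(1444!) = 30 = 30.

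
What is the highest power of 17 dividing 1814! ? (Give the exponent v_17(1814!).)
v_17(1814!) = 112

Legendre's formula: v_p(n!) = Σ_{k ≥ 1} ⌊n / p^k⌋. For p = 17, n = 1814, the terms are:
  ⌊1814/17^1⌋ = ⌊1814/17⌋ = 106
  ⌊1814/17^2⌋ = ⌊1814/289⌋ = 6
(the next term ⌊1814/17^3⌋ = 0, terminating the sum). Summing: v_17(1814!) = 106 + 6 = 112.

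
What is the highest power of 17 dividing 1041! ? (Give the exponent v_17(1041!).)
v_17(1041!) = 64

Legendre's formula: v_p(n!) = Σ_{k ≥ 1} ⌊n / p^k⌋. For p = 17, n = 1041, the terms are:
  ⌊1041/17^1⌋ = ⌊1041/17⌋ = 61
  ⌊1041/17^2⌋ = ⌊1041/289⌋ = 3
(the next term ⌊1041/17^3⌋ = 0, terminating the sum). Summing: v_17(1041!) = 61 + 3 = 64.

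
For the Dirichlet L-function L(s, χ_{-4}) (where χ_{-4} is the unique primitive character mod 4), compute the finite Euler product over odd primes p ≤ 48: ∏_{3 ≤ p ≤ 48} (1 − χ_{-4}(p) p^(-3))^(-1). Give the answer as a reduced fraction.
∏ = 5542372783760447569145696690995330585/5720007308274565543266215981884637184

The odd primes p ≤ 48 are [3, 5, 7, 11, 13, 17, 19, 23, 29, 31, 37, 41, 43, 47]. For each, χ(p) = 1 if p ≡ 1 mod 4, χ(p) = −1 if p ≡ 3 mod 4. Taking (1 − χ(p)/p^3)^(-1) = p^3/(p^3 − χ(p)): (1 − (-1)/3^3)^(-1) · (1 − (1)/5^3)^(-1) · (1 − (-1)/7^3)^(-1) · (1 − (-1)/11^3)^(-1) · (1 − (1)/13^3)^(-1) · (1 − (1)/17^3)^(-1) · (1 − (-1)/19^3)^(-1) · (1 − (-1)/23^3)^(-1) · (1 − (1)/29^3)^(-1) · (1 − (-1)/31^3)^(-1) · (1 − (1)/37^3)^(-1) · (1 − (1)/41^3)^(-1) · (1 − (-1)/43^3)^(-1) · (1 − (-1)/47^3)^(-1) = 5542372783760447569145696690995330585/5720007308274565543266215981884637184.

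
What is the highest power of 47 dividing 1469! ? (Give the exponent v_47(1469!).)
v_47(1469!) = 31

Legendre's formula: v_p(n!) = Σ_{k ≥ 1} ⌊n / p^k⌋. For p = 47, n = 1469, the terms are:
  ⌊1469/47^1⌋ = ⌊1469/47⌋ = 31
(the next term ⌊1469/47^2⌋ = 0, terminating the sum). Summing: v_47(1469!) = 31 = 31.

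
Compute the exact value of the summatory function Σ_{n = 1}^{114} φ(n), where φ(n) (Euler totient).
Σ_{n ≤ 114} φ(n) = 3984

Compute φ(n) for each 1 ≤ n ≤ 114: φ(1) = 1, φ(2) = 1, φ(3) = 2, φ(4) = 2, φ(5) = 4, φ(6) = 2, φ(7) = 6, φ(8) = 4, φ(9) = 6, φ(10) = 4, φ(11) = 10, φ(12) = 4, φ(13) = 12, φ(14) = 6, φ(15) = 8, φ(16) = 8, φ(17) = 16, φ(18) = 6, φ(19) = 18, φ(20) = 8, φ(21) = 12, φ(22) = 10, φ(23) = 22, φ(24) = 8, φ(25) = 20, φ(26) = 12, φ(27) = 18, φ(28) = 12, φ(29) = 28, φ(30) = 8, φ(31) = 30, φ(32) = 16, φ(33) = 20, φ(34) = 16, φ(35) = 24, φ(36) = 12, φ(37) = 36, φ(38) = 18, φ(39) = 24, φ(40) = 16, φ(41) = 40, φ(42) = 12, φ(43) = 42, φ(44) = 20, φ(45) = 24, φ(46) = 22, φ(47) = 46, φ(48) = 16, φ(49) = 42, φ(50) = 20, φ(51) = 32, φ(52) = 24, φ(53) = 52, φ(54) = 18, φ(55) = 40, φ(56) = 24, φ(57) = 36, φ(58) = 28, φ(59) = 58, φ(60) = 16, φ(61) = 60, φ(62) = 30, φ(63) = 36, φ(64) = 32, φ(65) = 48, φ(66) = 20, φ(67) = 66, φ(68) = 32, φ(69) = 44, φ(70) = 24, φ(71) = 70, φ(72) = 24, φ(73) = 72, φ(74) = 36, φ(75) = 40, φ(76) = 36, φ(77) = 60, φ(78) = 24, φ(79) = 78, φ(80) = 32, φ(81) = 54, φ(82) = 40, φ(83) = 82, φ(84) = 24, φ(85) = 64, φ(86) = 42, φ(87) = 56, φ(88) = 40, φ(89) = 88, φ(90) = 24, φ(91) = 72, φ(92) = 44, φ(93) = 60, φ(94) = 46, φ(95) = 72, φ(96) = 32, φ(97) = 96, φ(98) = 42, φ(99) = 60, φ(100) = 40, φ(101) = 100, φ(102) = 32, φ(103) = 102, φ(104) = 48, φ(105) = 48, φ(106) = 52, φ(107) = 106, φ(108) = 36, φ(109) = 108, φ(110) = 40, φ(111) = 72, φ(112) = 48, φ(113) = 112, φ(114) = 36. Summing all 114 values: 3984. (Average order: Σ_{n ≤ x} φ(n) ~ (3/π²) x². For x = 114, (3/π²)·114² ≈ 3950.31.)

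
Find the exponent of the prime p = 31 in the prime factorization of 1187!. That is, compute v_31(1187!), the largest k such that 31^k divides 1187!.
v_31(1187!) = 39

Legendre's formula: v_p(n!) = Σ_{k ≥ 1} ⌊n / p^k⌋. For p = 31, n = 1187, the terms are:
  ⌊1187/31^1⌋ = ⌊1187/31⌋ = 38
  ⌊1187/31^2⌋ = ⌊1187/961⌋ = 1
(the next term ⌊1187/31^3⌋ = 0, terminating the sum). Summing: v_31(1187!) = 38 + 1 = 39.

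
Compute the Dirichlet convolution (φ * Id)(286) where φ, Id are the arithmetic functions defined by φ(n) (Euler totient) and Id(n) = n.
(φ * Id)(286) = 1575

Divisors of 286: [1, 2, 11, 13, 22, 26, 143, 286]. For each d | 286:
  d = 1: φ(1) · Id(286/1) = 1 · 286 = 286
  d = 2: φ(2) · Id(286/2) = 1 · 143 = 143
  d = 11: φ(11) · Id(286/11) = 10 · 26 = 260
  d = 13: φ(13) · Id(286/13) = 12 · 22 = 264
  d = 22: φ(22) · Id(286/22) = 10 · 13 = 130
  d = 26: φ(26) · Id(286/26) = 12 · 11 = 132
  d = 143: φ(143) · Id(286/143) = 120 · 2 = 240
  d = 286: φ(286) · Id(286/286) = 120 · 1 = 120
Summing: (φ * Id)(286) = 286 + 143 + 260 + 264 + 130 + 132 + 240 + 120 = 1575.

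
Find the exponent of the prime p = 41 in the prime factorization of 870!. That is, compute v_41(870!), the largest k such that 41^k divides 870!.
v_41(870!) = 21

Legendre's formula: v_p(n!) = Σ_{k ≥ 1} ⌊n / p^k⌋. For p = 41, n = 870, the terms are:
  ⌊870/41^1⌋ = ⌊870/41⌋ = 21
(the next term ⌊870/41^2⌋ = 0, terminating the sum). Summing: v_41(870!) = 21 = 21.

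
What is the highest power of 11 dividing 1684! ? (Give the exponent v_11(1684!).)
v_11(1684!) = 167

Legendre's formula: v_p(n!) = Σ_{k ≥ 1} ⌊n / p^k⌋. For p = 11, n = 1684, the terms are:
  ⌊1684/11^1⌋ = ⌊1684/11⌋ = 153
  ⌊1684/11^2⌋ = ⌊1684/121⌋ = 13
  ⌊1684/11^3⌋ = ⌊1684/1331⌋ = 1
(the next term ⌊1684/11^4⌋ = 0, terminating the sum). Summing: v_11(1684!) = 153 + 13 + 1 = 167.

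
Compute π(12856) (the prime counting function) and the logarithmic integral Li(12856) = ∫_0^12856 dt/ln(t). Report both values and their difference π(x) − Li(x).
π(12856) = 1532;  Li(12856) ≈ 1551.90;  π(x) − Li(x) ≈ -19.90.

Direct count of primes ≤ 12856 gives π(12856) = 1532. Numerical evaluation of the logarithmic integral gives Li(12856) ≈ 1551.90. The difference π(x) − Li(x) ≈ -19.90 is typically negative for small/moderate x (Li(x) overestimates), though Littlewood's theorem shows this sign changes infinitely often.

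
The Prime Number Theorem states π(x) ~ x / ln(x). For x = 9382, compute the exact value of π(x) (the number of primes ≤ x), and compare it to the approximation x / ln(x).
π(9382) = 1160;  x/ln(x) ≈ 1025.74;  relative error ≈ 11.57%.

Directly count primes up to 9382: π(9382) = 1160. The PNT approximation gives 9382/ln(9382) ≈ 9382/9.14655 ≈ 1025.74. Relative error (π(x) − x/ln(x)) / π(x) ≈ 11.57%; the approximation is known to undercount slightly (Li(x) is a better estimate).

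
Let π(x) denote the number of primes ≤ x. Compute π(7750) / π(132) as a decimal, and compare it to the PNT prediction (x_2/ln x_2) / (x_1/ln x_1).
π(7750)/π(132) = 982/32 ≈ 30.6875;  PNT prediction ≈ 32.0118.

π(132) = 32 and π(7750) = 982, so π(7750)/π(132) ≈ 30.6875. The PNT-predicted ratio is (7750/ln(7750)) / (132/ln(132)) ≈ 32.0118. The two agree to within a few percent, as expected.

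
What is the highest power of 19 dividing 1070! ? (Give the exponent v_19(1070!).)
v_19(1070!) = 58

Legendre's formula: v_p(n!) = Σ_{k ≥ 1} ⌊n / p^k⌋. For p = 19, n = 1070, the terms are:
  ⌊1070/19^1⌋ = ⌊1070/19⌋ = 56
  ⌊1070/19^2⌋ = ⌊1070/361⌋ = 2
(the next term ⌊1070/19^3⌋ = 0, terminating the sum). Summing: v_19(1070!) = 56 + 2 = 58.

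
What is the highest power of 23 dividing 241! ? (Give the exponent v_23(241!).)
v_23(241!) = 10

Legendre's formula: v_p(n!) = Σ_{k ≥ 1} ⌊n / p^k⌋. For p = 23, n = 241, the terms are:
  ⌊241/23^1⌋ = ⌊241/23⌋ = 10
(the next term ⌊241/23^2⌋ = 0, terminating the sum). Summing: v_23(241!) = 10 = 10.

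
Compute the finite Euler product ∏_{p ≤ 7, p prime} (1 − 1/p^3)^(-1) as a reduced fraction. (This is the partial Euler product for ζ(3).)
∏ = 18375/15314

The primes p ≤ 7 are [2, 3, 5, 7]. For each prime, (1 − 1/p^3)^(-1) = p^3 / (p^3 − 1). The product is (1 − 1/2^3)^(-1), (1 − 1/3^3)^(-1), (1 − 1/5^3)^(-1), (1 − 1/7^3)^(-1) = ∏ p^3 / (p^3 − 1) = 18375/15314.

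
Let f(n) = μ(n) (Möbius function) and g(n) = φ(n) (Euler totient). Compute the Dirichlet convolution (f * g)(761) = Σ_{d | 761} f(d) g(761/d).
(μ * φ)(761) = 759

Divisors of 761: [1, 761]. For each d | 761:
  d = 1: μ(1) · φ(761/1) = 1 · 760 = 760
  d = 761: μ(761) · φ(761/761) = -1 · 1 = -1
Summing: (μ * φ)(761) = 760 + -1 = 759.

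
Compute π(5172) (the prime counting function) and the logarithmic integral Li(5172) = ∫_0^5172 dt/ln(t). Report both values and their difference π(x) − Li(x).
π(5172) = 689;  Li(5172) ≈ 704.44;  π(x) − Li(x) ≈ -15.44.

Direct count of primes ≤ 5172 gives π(5172) = 689. Numerical evaluation of the logarithmic integral gives Li(5172) ≈ 704.44. The difference π(x) − Li(x) ≈ -15.44 is typically negative for small/moderate x (Li(x) overestimates), though Littlewood's theorem shows this sign changes infinitely often.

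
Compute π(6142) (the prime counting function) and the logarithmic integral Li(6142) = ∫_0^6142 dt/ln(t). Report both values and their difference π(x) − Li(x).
π(6142) = 800;  Li(6142) ≈ 816.71;  π(x) − Li(x) ≈ -16.71.

Direct count of primes ≤ 6142 gives π(6142) = 800. Numerical evaluation of the logarithmic integral gives Li(6142) ≈ 816.71. The difference π(x) − Li(x) ≈ -16.71 is typically negative for small/moderate x (Li(x) overestimates), though Littlewood's theorem shows this sign changes infinitely often.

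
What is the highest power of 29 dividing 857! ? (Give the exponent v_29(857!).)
v_29(857!) = 30

Legendre's formula: v_p(n!) = Σ_{k ≥ 1} ⌊n / p^k⌋. For p = 29, n = 857, the terms are:
  ⌊857/29^1⌋ = ⌊857/29⌋ = 29
  ⌊857/29^2⌋ = ⌊857/841⌋ = 1
(the next term ⌊857/29^3⌋ = 0, terminating the sum). Summing: v_29(857!) = 29 + 1 = 30.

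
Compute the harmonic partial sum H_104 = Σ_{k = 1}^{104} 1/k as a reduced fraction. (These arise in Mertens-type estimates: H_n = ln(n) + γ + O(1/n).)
H_104 = 151628729214843927768244125436857365638449733/29012042540587955997705808574162155756055616

Direct summation: H_104 = 1 + 1/2 + ... + 1/104. The least common denominator is lcm(1, ..., 104) = 725301063514698899942645214354053893901390400; over this denominator the numerator is 725301063514698899942645214354053893901390400 + 362650531757349449971322607177026946950695200 + 241767021171566299980881738118017964633796800 + 181325265878674724985661303588513473475347600 + 145060212702939779988529042870810778780278080 + 120883510585783149990440869059008982316898400 + 103614437644956985706092173479150556271627200 + 90662632939337362492830651794256736737673800 + 80589007057188766660293912706005988211265600 + 72530106351469889994264521435405389390139040 + 65936460319518081812967746759459444900126400 + 60441755292891574995220434529504491158449200 + 55792389501130684610972708796465684146260800 + 51807218822478492853046086739575278135813600 + 48353404234313259996176347623603592926759360 + 45331316469668681246415325897128368368836900 + 42664768442041111761332071432591405523611200 + 40294503528594383330146956353002994105632800 + 38173740184984152628560274439687047047441600 + 36265053175734944997132260717702694695069520 + 34538145881652328568697391159716852090542400 + 32968230159759040906483873379729722450063200 + 31534828848465169562723704971915386691364800 + 30220877646445787497610217264752245579224600 + 29012042540587955997705808574162155756055616 + 27896194750565342305486354398232842073130400 + 26863002352396255553431304235335329403755200 + 25903609411239246426523043369787639067906800 + 25010381500506858618711903943243237720737600 + 24176702117156629998088173811801796463379680 + 23396808500474158062665974656582383674238400 + 22665658234834340623207662948564184184418450 + 21978820106506027270989248919819814966708800 + 21332384221020555880666035716295702761805600 + 20722887528991397141218434695830111254325440 + 20147251764297191665073478176501497052816400 + 19602731446343213511963384171731186321659200 + 19086870092492076314280137219843523523720800 + 18597463167043561536990902932155228048753600 + 18132526587867472498566130358851347347534760 + 17690269841821924388845005228147655948814400 + 17269072940826164284348695579858426045271200 + 16867466593365090696340586380326834741892800 + 16484115079879520453241936689864861225031600 + 16117801411437753332058782541201197642253120 + 15767414424232584781361852485957693345682400 + 15431937521589338296652025837320295614923200 + 15110438823222893748805108632376122789612300 + 14802062520708140815156024782735793753089600 + 14506021270293977998852904287081077878027808 + 14221589480680370587110690477530468507870400 + 13948097375282671152743177199116421036565200 + 13684925726692432074389532346302903658516800 + 13431501176198127776715652117667664701877600 + 13187292063903616362593549351891888980025280 + 12951804705619623213261521684893819533953400 + 12724580061661384209520091479895682349147200 + 12505190750253429309355951971621618860368800 + 12293238364655913558349918887356845659345600 + 12088351058578314999044086905900898231689840 + 11890181369093424589223692038591047441006400 + 11698404250237079031332987328291191837119200 + 11512715293884109522899130386572284030180800 + 11332829117417170311603831474282092092209225 + 11158477900226136922194541759293136829252160 + 10989410053253013635494624459909907483354400 + 10825389007682073133472316632150058117931200 + 10666192110510277940333017858147851380902800 + 10511609616155056520907901657305128897121600 + 10361443764495698570609217347915055627162720 + 10215507936826745069614721328930336533822400 + 10073625882148595832536739088250748526408200 + 9935631007050669862228016634987039642484800 + 9801365723171606755981692085865593160829600 + 9670680846862651999235269524720718585351872 + 9543435046246038157140068609921761761860400 + 9419494331359725973281106679922777842875200 + 9298731583521780768495451466077614024376800 + 9181026120439226581552471067772834100017600 + 9066263293933736249283065179425673673767380 + 8954334117465418517810434745111776467918400 + 8845134920910962194422502614073827974407200 + 8738567030297577107742713425952456553028800 + 8634536470413082142174347789929213022635600 + 8532953688408222352266414286518281104722240 + 8433733296682545348170293190163417370946400 + 8336793833502286206237301314414412573579200 + 8242057539939760226620968344932430612515800 + 8149450151850549437557811397236560605633600 + 8058900705718876666029391270600598821126560 + 7970341357304383515853244113780812020894400 + 7883707212116292390680926242978846672841200 + 7798936166824719354221991552194127891412800 + 7715968760794669148326012918660147807461600 + 7634748036996830525712054887937409409488320 + 7555219411611446874402554316188061394806150 + 7477330551697926803532424890247978287643200 + 7401031260354070407578012391367896876544800 + 7326273368835342423663082973273271655569600 + 7253010635146988999426452143540538939013904 + 7181198648660385147946982320337167266350400 + 7110794740340185293555345238765234253935200 + 7041757898200960193617914702466542659236800 + 6974048687641335576371588599558210518282600 = 3790718230371098194206103135921434140961243325, so H_104 = 3790718230371098194206103135921434140961243325/725301063514698899942645214354053893901390400; reducing by gcd(3790718230371098194206103135921434140961243325, 725301063514698899942645214354053893901390400) = 25 gives 151628729214843927768244125436857365638449733/29012042540587955997705808574162155756055616 ≈ 5.22641. (The PNT-adjacent estimate ln(104) + γ ≈ 5.22161 matches within O(1/n).)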